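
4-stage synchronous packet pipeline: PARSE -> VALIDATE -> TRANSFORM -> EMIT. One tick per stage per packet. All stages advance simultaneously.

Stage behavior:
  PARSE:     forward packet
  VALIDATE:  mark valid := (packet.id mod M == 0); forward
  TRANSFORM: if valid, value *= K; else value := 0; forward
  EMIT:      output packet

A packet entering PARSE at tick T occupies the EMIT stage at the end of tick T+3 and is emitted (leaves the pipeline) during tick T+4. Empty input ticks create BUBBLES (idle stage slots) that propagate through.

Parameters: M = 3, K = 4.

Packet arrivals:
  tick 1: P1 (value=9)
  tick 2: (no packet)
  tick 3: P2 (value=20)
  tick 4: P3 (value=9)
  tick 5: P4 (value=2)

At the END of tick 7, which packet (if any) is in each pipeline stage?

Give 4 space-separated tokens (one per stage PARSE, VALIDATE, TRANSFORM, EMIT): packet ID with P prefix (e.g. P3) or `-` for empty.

Answer: - - P4 P3

Derivation:
Tick 1: [PARSE:P1(v=9,ok=F), VALIDATE:-, TRANSFORM:-, EMIT:-] out:-; in:P1
Tick 2: [PARSE:-, VALIDATE:P1(v=9,ok=F), TRANSFORM:-, EMIT:-] out:-; in:-
Tick 3: [PARSE:P2(v=20,ok=F), VALIDATE:-, TRANSFORM:P1(v=0,ok=F), EMIT:-] out:-; in:P2
Tick 4: [PARSE:P3(v=9,ok=F), VALIDATE:P2(v=20,ok=F), TRANSFORM:-, EMIT:P1(v=0,ok=F)] out:-; in:P3
Tick 5: [PARSE:P4(v=2,ok=F), VALIDATE:P3(v=9,ok=T), TRANSFORM:P2(v=0,ok=F), EMIT:-] out:P1(v=0); in:P4
Tick 6: [PARSE:-, VALIDATE:P4(v=2,ok=F), TRANSFORM:P3(v=36,ok=T), EMIT:P2(v=0,ok=F)] out:-; in:-
Tick 7: [PARSE:-, VALIDATE:-, TRANSFORM:P4(v=0,ok=F), EMIT:P3(v=36,ok=T)] out:P2(v=0); in:-
At end of tick 7: ['-', '-', 'P4', 'P3']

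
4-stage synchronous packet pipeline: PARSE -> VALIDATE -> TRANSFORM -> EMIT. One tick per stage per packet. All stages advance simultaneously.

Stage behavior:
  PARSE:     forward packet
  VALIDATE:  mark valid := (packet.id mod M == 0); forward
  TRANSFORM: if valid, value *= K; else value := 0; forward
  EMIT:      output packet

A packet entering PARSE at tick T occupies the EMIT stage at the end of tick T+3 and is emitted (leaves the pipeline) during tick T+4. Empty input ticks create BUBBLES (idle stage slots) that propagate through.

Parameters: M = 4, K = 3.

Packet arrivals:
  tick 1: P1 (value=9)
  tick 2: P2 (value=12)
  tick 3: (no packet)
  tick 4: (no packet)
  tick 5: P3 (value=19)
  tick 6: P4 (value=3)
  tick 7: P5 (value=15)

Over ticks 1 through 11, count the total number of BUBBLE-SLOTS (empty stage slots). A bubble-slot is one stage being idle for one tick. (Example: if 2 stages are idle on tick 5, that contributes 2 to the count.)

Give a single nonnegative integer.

Answer: 24

Derivation:
Tick 1: [PARSE:P1(v=9,ok=F), VALIDATE:-, TRANSFORM:-, EMIT:-] out:-; bubbles=3
Tick 2: [PARSE:P2(v=12,ok=F), VALIDATE:P1(v=9,ok=F), TRANSFORM:-, EMIT:-] out:-; bubbles=2
Tick 3: [PARSE:-, VALIDATE:P2(v=12,ok=F), TRANSFORM:P1(v=0,ok=F), EMIT:-] out:-; bubbles=2
Tick 4: [PARSE:-, VALIDATE:-, TRANSFORM:P2(v=0,ok=F), EMIT:P1(v=0,ok=F)] out:-; bubbles=2
Tick 5: [PARSE:P3(v=19,ok=F), VALIDATE:-, TRANSFORM:-, EMIT:P2(v=0,ok=F)] out:P1(v=0); bubbles=2
Tick 6: [PARSE:P4(v=3,ok=F), VALIDATE:P3(v=19,ok=F), TRANSFORM:-, EMIT:-] out:P2(v=0); bubbles=2
Tick 7: [PARSE:P5(v=15,ok=F), VALIDATE:P4(v=3,ok=T), TRANSFORM:P3(v=0,ok=F), EMIT:-] out:-; bubbles=1
Tick 8: [PARSE:-, VALIDATE:P5(v=15,ok=F), TRANSFORM:P4(v=9,ok=T), EMIT:P3(v=0,ok=F)] out:-; bubbles=1
Tick 9: [PARSE:-, VALIDATE:-, TRANSFORM:P5(v=0,ok=F), EMIT:P4(v=9,ok=T)] out:P3(v=0); bubbles=2
Tick 10: [PARSE:-, VALIDATE:-, TRANSFORM:-, EMIT:P5(v=0,ok=F)] out:P4(v=9); bubbles=3
Tick 11: [PARSE:-, VALIDATE:-, TRANSFORM:-, EMIT:-] out:P5(v=0); bubbles=4
Total bubble-slots: 24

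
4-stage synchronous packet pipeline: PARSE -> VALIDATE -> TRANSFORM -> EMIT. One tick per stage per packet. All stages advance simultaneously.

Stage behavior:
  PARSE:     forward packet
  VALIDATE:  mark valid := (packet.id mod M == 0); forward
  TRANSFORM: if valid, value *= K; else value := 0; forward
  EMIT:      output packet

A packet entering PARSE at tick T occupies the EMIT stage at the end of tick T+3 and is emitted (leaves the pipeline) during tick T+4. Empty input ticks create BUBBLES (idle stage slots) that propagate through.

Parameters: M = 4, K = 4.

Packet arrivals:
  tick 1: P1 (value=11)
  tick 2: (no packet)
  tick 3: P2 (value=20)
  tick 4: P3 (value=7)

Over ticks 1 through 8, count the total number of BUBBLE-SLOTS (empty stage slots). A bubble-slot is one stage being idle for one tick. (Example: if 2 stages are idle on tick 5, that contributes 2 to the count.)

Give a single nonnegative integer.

Tick 1: [PARSE:P1(v=11,ok=F), VALIDATE:-, TRANSFORM:-, EMIT:-] out:-; bubbles=3
Tick 2: [PARSE:-, VALIDATE:P1(v=11,ok=F), TRANSFORM:-, EMIT:-] out:-; bubbles=3
Tick 3: [PARSE:P2(v=20,ok=F), VALIDATE:-, TRANSFORM:P1(v=0,ok=F), EMIT:-] out:-; bubbles=2
Tick 4: [PARSE:P3(v=7,ok=F), VALIDATE:P2(v=20,ok=F), TRANSFORM:-, EMIT:P1(v=0,ok=F)] out:-; bubbles=1
Tick 5: [PARSE:-, VALIDATE:P3(v=7,ok=F), TRANSFORM:P2(v=0,ok=F), EMIT:-] out:P1(v=0); bubbles=2
Tick 6: [PARSE:-, VALIDATE:-, TRANSFORM:P3(v=0,ok=F), EMIT:P2(v=0,ok=F)] out:-; bubbles=2
Tick 7: [PARSE:-, VALIDATE:-, TRANSFORM:-, EMIT:P3(v=0,ok=F)] out:P2(v=0); bubbles=3
Tick 8: [PARSE:-, VALIDATE:-, TRANSFORM:-, EMIT:-] out:P3(v=0); bubbles=4
Total bubble-slots: 20

Answer: 20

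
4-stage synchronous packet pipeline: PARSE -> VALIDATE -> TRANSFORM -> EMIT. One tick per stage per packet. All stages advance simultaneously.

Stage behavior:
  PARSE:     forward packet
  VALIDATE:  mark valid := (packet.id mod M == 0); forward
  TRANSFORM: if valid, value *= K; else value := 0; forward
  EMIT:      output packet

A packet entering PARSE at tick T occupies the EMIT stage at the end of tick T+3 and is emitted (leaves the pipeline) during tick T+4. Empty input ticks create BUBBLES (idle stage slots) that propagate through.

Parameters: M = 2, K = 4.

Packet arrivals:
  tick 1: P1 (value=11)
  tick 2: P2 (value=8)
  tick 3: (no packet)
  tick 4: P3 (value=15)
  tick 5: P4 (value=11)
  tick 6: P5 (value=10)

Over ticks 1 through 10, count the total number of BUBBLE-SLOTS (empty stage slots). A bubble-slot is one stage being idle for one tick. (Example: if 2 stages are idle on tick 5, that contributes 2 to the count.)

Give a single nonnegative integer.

Answer: 20

Derivation:
Tick 1: [PARSE:P1(v=11,ok=F), VALIDATE:-, TRANSFORM:-, EMIT:-] out:-; bubbles=3
Tick 2: [PARSE:P2(v=8,ok=F), VALIDATE:P1(v=11,ok=F), TRANSFORM:-, EMIT:-] out:-; bubbles=2
Tick 3: [PARSE:-, VALIDATE:P2(v=8,ok=T), TRANSFORM:P1(v=0,ok=F), EMIT:-] out:-; bubbles=2
Tick 4: [PARSE:P3(v=15,ok=F), VALIDATE:-, TRANSFORM:P2(v=32,ok=T), EMIT:P1(v=0,ok=F)] out:-; bubbles=1
Tick 5: [PARSE:P4(v=11,ok=F), VALIDATE:P3(v=15,ok=F), TRANSFORM:-, EMIT:P2(v=32,ok=T)] out:P1(v=0); bubbles=1
Tick 6: [PARSE:P5(v=10,ok=F), VALIDATE:P4(v=11,ok=T), TRANSFORM:P3(v=0,ok=F), EMIT:-] out:P2(v=32); bubbles=1
Tick 7: [PARSE:-, VALIDATE:P5(v=10,ok=F), TRANSFORM:P4(v=44,ok=T), EMIT:P3(v=0,ok=F)] out:-; bubbles=1
Tick 8: [PARSE:-, VALIDATE:-, TRANSFORM:P5(v=0,ok=F), EMIT:P4(v=44,ok=T)] out:P3(v=0); bubbles=2
Tick 9: [PARSE:-, VALIDATE:-, TRANSFORM:-, EMIT:P5(v=0,ok=F)] out:P4(v=44); bubbles=3
Tick 10: [PARSE:-, VALIDATE:-, TRANSFORM:-, EMIT:-] out:P5(v=0); bubbles=4
Total bubble-slots: 20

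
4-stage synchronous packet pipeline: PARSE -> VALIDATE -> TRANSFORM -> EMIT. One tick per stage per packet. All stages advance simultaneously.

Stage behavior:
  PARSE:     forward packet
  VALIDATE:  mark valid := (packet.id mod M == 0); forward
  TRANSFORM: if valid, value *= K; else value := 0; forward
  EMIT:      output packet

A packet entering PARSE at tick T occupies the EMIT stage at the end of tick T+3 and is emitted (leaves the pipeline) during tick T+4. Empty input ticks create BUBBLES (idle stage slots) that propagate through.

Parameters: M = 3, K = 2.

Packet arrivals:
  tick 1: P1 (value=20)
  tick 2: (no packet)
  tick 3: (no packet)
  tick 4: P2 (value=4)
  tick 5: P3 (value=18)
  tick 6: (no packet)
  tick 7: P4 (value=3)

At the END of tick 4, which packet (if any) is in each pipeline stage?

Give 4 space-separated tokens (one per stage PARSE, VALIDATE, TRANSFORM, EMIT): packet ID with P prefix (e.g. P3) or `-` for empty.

Answer: P2 - - P1

Derivation:
Tick 1: [PARSE:P1(v=20,ok=F), VALIDATE:-, TRANSFORM:-, EMIT:-] out:-; in:P1
Tick 2: [PARSE:-, VALIDATE:P1(v=20,ok=F), TRANSFORM:-, EMIT:-] out:-; in:-
Tick 3: [PARSE:-, VALIDATE:-, TRANSFORM:P1(v=0,ok=F), EMIT:-] out:-; in:-
Tick 4: [PARSE:P2(v=4,ok=F), VALIDATE:-, TRANSFORM:-, EMIT:P1(v=0,ok=F)] out:-; in:P2
At end of tick 4: ['P2', '-', '-', 'P1']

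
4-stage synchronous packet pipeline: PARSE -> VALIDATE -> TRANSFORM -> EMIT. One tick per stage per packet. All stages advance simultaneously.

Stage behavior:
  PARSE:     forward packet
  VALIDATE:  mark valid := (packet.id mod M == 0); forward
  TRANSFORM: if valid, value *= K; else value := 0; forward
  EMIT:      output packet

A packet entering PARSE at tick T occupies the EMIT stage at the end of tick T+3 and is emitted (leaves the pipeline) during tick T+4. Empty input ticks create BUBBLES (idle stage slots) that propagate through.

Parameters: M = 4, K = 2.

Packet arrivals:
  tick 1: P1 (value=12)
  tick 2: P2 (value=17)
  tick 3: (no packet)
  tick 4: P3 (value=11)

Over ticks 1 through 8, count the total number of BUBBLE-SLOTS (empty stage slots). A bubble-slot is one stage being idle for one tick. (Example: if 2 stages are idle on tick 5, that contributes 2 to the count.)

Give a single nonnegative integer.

Answer: 20

Derivation:
Tick 1: [PARSE:P1(v=12,ok=F), VALIDATE:-, TRANSFORM:-, EMIT:-] out:-; bubbles=3
Tick 2: [PARSE:P2(v=17,ok=F), VALIDATE:P1(v=12,ok=F), TRANSFORM:-, EMIT:-] out:-; bubbles=2
Tick 3: [PARSE:-, VALIDATE:P2(v=17,ok=F), TRANSFORM:P1(v=0,ok=F), EMIT:-] out:-; bubbles=2
Tick 4: [PARSE:P3(v=11,ok=F), VALIDATE:-, TRANSFORM:P2(v=0,ok=F), EMIT:P1(v=0,ok=F)] out:-; bubbles=1
Tick 5: [PARSE:-, VALIDATE:P3(v=11,ok=F), TRANSFORM:-, EMIT:P2(v=0,ok=F)] out:P1(v=0); bubbles=2
Tick 6: [PARSE:-, VALIDATE:-, TRANSFORM:P3(v=0,ok=F), EMIT:-] out:P2(v=0); bubbles=3
Tick 7: [PARSE:-, VALIDATE:-, TRANSFORM:-, EMIT:P3(v=0,ok=F)] out:-; bubbles=3
Tick 8: [PARSE:-, VALIDATE:-, TRANSFORM:-, EMIT:-] out:P3(v=0); bubbles=4
Total bubble-slots: 20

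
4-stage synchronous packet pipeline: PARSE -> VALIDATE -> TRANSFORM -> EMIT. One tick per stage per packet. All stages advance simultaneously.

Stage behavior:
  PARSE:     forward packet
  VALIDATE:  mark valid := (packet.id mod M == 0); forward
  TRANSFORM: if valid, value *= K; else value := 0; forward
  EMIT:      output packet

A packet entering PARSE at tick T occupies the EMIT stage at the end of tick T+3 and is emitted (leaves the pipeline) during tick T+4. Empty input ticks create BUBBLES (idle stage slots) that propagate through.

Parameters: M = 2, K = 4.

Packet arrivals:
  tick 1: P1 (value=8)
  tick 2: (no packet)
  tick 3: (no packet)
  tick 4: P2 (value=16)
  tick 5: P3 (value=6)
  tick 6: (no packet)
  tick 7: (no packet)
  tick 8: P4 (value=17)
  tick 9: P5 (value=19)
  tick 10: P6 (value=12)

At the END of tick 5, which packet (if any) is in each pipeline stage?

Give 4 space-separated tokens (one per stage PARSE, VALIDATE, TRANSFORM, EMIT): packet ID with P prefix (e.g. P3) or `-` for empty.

Tick 1: [PARSE:P1(v=8,ok=F), VALIDATE:-, TRANSFORM:-, EMIT:-] out:-; in:P1
Tick 2: [PARSE:-, VALIDATE:P1(v=8,ok=F), TRANSFORM:-, EMIT:-] out:-; in:-
Tick 3: [PARSE:-, VALIDATE:-, TRANSFORM:P1(v=0,ok=F), EMIT:-] out:-; in:-
Tick 4: [PARSE:P2(v=16,ok=F), VALIDATE:-, TRANSFORM:-, EMIT:P1(v=0,ok=F)] out:-; in:P2
Tick 5: [PARSE:P3(v=6,ok=F), VALIDATE:P2(v=16,ok=T), TRANSFORM:-, EMIT:-] out:P1(v=0); in:P3
At end of tick 5: ['P3', 'P2', '-', '-']

Answer: P3 P2 - -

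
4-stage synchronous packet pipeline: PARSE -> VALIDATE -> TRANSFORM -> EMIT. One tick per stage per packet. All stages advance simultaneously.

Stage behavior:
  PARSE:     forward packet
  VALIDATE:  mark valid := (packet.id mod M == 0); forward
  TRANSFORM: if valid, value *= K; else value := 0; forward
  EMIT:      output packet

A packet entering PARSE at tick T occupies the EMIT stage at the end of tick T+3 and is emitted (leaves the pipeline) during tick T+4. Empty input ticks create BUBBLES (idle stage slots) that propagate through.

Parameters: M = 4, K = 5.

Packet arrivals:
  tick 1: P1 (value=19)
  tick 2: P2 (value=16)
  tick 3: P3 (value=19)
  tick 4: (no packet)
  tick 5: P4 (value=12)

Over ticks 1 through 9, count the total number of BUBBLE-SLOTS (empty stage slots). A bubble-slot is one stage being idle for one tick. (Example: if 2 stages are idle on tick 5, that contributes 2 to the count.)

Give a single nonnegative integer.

Tick 1: [PARSE:P1(v=19,ok=F), VALIDATE:-, TRANSFORM:-, EMIT:-] out:-; bubbles=3
Tick 2: [PARSE:P2(v=16,ok=F), VALIDATE:P1(v=19,ok=F), TRANSFORM:-, EMIT:-] out:-; bubbles=2
Tick 3: [PARSE:P3(v=19,ok=F), VALIDATE:P2(v=16,ok=F), TRANSFORM:P1(v=0,ok=F), EMIT:-] out:-; bubbles=1
Tick 4: [PARSE:-, VALIDATE:P3(v=19,ok=F), TRANSFORM:P2(v=0,ok=F), EMIT:P1(v=0,ok=F)] out:-; bubbles=1
Tick 5: [PARSE:P4(v=12,ok=F), VALIDATE:-, TRANSFORM:P3(v=0,ok=F), EMIT:P2(v=0,ok=F)] out:P1(v=0); bubbles=1
Tick 6: [PARSE:-, VALIDATE:P4(v=12,ok=T), TRANSFORM:-, EMIT:P3(v=0,ok=F)] out:P2(v=0); bubbles=2
Tick 7: [PARSE:-, VALIDATE:-, TRANSFORM:P4(v=60,ok=T), EMIT:-] out:P3(v=0); bubbles=3
Tick 8: [PARSE:-, VALIDATE:-, TRANSFORM:-, EMIT:P4(v=60,ok=T)] out:-; bubbles=3
Tick 9: [PARSE:-, VALIDATE:-, TRANSFORM:-, EMIT:-] out:P4(v=60); bubbles=4
Total bubble-slots: 20

Answer: 20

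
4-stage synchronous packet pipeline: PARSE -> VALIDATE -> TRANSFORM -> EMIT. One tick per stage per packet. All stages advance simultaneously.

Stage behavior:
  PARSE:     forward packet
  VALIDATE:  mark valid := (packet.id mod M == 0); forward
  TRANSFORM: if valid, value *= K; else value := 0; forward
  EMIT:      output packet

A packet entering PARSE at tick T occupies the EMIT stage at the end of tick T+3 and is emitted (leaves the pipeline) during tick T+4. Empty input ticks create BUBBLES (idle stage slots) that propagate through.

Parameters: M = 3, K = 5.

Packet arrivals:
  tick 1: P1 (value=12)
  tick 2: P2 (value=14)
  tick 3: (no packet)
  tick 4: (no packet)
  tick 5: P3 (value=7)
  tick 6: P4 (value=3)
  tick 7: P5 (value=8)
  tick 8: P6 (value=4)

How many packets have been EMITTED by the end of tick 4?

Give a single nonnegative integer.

Answer: 0

Derivation:
Tick 1: [PARSE:P1(v=12,ok=F), VALIDATE:-, TRANSFORM:-, EMIT:-] out:-; in:P1
Tick 2: [PARSE:P2(v=14,ok=F), VALIDATE:P1(v=12,ok=F), TRANSFORM:-, EMIT:-] out:-; in:P2
Tick 3: [PARSE:-, VALIDATE:P2(v=14,ok=F), TRANSFORM:P1(v=0,ok=F), EMIT:-] out:-; in:-
Tick 4: [PARSE:-, VALIDATE:-, TRANSFORM:P2(v=0,ok=F), EMIT:P1(v=0,ok=F)] out:-; in:-
Emitted by tick 4: []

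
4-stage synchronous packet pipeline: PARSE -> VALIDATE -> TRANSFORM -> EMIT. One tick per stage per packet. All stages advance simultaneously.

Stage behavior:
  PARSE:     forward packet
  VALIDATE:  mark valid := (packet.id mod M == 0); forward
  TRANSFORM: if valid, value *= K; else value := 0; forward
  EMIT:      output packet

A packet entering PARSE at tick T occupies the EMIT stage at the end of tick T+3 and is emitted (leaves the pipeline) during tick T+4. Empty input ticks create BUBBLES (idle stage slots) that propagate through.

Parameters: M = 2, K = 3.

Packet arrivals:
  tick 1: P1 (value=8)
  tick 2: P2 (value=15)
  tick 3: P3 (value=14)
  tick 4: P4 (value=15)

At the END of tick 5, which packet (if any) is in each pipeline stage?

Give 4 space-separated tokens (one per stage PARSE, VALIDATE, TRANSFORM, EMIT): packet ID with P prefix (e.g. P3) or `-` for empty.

Tick 1: [PARSE:P1(v=8,ok=F), VALIDATE:-, TRANSFORM:-, EMIT:-] out:-; in:P1
Tick 2: [PARSE:P2(v=15,ok=F), VALIDATE:P1(v=8,ok=F), TRANSFORM:-, EMIT:-] out:-; in:P2
Tick 3: [PARSE:P3(v=14,ok=F), VALIDATE:P2(v=15,ok=T), TRANSFORM:P1(v=0,ok=F), EMIT:-] out:-; in:P3
Tick 4: [PARSE:P4(v=15,ok=F), VALIDATE:P3(v=14,ok=F), TRANSFORM:P2(v=45,ok=T), EMIT:P1(v=0,ok=F)] out:-; in:P4
Tick 5: [PARSE:-, VALIDATE:P4(v=15,ok=T), TRANSFORM:P3(v=0,ok=F), EMIT:P2(v=45,ok=T)] out:P1(v=0); in:-
At end of tick 5: ['-', 'P4', 'P3', 'P2']

Answer: - P4 P3 P2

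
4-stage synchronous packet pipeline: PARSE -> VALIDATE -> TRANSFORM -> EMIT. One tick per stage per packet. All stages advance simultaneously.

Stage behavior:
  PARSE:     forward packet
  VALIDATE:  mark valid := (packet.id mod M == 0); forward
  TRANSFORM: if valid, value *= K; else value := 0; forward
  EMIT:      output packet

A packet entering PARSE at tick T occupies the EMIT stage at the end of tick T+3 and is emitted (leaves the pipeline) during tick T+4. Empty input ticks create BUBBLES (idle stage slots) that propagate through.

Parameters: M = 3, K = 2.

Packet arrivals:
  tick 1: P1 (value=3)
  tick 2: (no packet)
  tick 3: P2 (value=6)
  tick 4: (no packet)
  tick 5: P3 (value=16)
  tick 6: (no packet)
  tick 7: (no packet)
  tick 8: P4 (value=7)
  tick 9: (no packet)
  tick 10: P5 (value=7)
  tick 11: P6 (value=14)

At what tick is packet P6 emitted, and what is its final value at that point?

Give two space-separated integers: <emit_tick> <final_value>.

Tick 1: [PARSE:P1(v=3,ok=F), VALIDATE:-, TRANSFORM:-, EMIT:-] out:-; in:P1
Tick 2: [PARSE:-, VALIDATE:P1(v=3,ok=F), TRANSFORM:-, EMIT:-] out:-; in:-
Tick 3: [PARSE:P2(v=6,ok=F), VALIDATE:-, TRANSFORM:P1(v=0,ok=F), EMIT:-] out:-; in:P2
Tick 4: [PARSE:-, VALIDATE:P2(v=6,ok=F), TRANSFORM:-, EMIT:P1(v=0,ok=F)] out:-; in:-
Tick 5: [PARSE:P3(v=16,ok=F), VALIDATE:-, TRANSFORM:P2(v=0,ok=F), EMIT:-] out:P1(v=0); in:P3
Tick 6: [PARSE:-, VALIDATE:P3(v=16,ok=T), TRANSFORM:-, EMIT:P2(v=0,ok=F)] out:-; in:-
Tick 7: [PARSE:-, VALIDATE:-, TRANSFORM:P3(v=32,ok=T), EMIT:-] out:P2(v=0); in:-
Tick 8: [PARSE:P4(v=7,ok=F), VALIDATE:-, TRANSFORM:-, EMIT:P3(v=32,ok=T)] out:-; in:P4
Tick 9: [PARSE:-, VALIDATE:P4(v=7,ok=F), TRANSFORM:-, EMIT:-] out:P3(v=32); in:-
Tick 10: [PARSE:P5(v=7,ok=F), VALIDATE:-, TRANSFORM:P4(v=0,ok=F), EMIT:-] out:-; in:P5
Tick 11: [PARSE:P6(v=14,ok=F), VALIDATE:P5(v=7,ok=F), TRANSFORM:-, EMIT:P4(v=0,ok=F)] out:-; in:P6
Tick 12: [PARSE:-, VALIDATE:P6(v=14,ok=T), TRANSFORM:P5(v=0,ok=F), EMIT:-] out:P4(v=0); in:-
Tick 13: [PARSE:-, VALIDATE:-, TRANSFORM:P6(v=28,ok=T), EMIT:P5(v=0,ok=F)] out:-; in:-
Tick 14: [PARSE:-, VALIDATE:-, TRANSFORM:-, EMIT:P6(v=28,ok=T)] out:P5(v=0); in:-
Tick 15: [PARSE:-, VALIDATE:-, TRANSFORM:-, EMIT:-] out:P6(v=28); in:-
P6: arrives tick 11, valid=True (id=6, id%3=0), emit tick 15, final value 28

Answer: 15 28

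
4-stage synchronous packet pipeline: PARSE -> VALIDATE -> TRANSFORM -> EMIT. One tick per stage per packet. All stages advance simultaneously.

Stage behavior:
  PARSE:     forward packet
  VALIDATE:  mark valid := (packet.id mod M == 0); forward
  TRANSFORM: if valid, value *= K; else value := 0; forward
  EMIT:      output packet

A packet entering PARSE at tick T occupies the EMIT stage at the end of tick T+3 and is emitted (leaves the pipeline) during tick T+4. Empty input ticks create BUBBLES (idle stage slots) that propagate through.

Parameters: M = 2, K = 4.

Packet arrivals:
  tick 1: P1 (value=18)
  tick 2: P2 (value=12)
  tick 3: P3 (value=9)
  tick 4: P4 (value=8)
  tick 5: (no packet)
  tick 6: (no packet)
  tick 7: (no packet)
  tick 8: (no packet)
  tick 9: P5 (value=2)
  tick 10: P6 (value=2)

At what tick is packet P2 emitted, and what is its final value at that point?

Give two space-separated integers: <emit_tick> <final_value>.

Tick 1: [PARSE:P1(v=18,ok=F), VALIDATE:-, TRANSFORM:-, EMIT:-] out:-; in:P1
Tick 2: [PARSE:P2(v=12,ok=F), VALIDATE:P1(v=18,ok=F), TRANSFORM:-, EMIT:-] out:-; in:P2
Tick 3: [PARSE:P3(v=9,ok=F), VALIDATE:P2(v=12,ok=T), TRANSFORM:P1(v=0,ok=F), EMIT:-] out:-; in:P3
Tick 4: [PARSE:P4(v=8,ok=F), VALIDATE:P3(v=9,ok=F), TRANSFORM:P2(v=48,ok=T), EMIT:P1(v=0,ok=F)] out:-; in:P4
Tick 5: [PARSE:-, VALIDATE:P4(v=8,ok=T), TRANSFORM:P3(v=0,ok=F), EMIT:P2(v=48,ok=T)] out:P1(v=0); in:-
Tick 6: [PARSE:-, VALIDATE:-, TRANSFORM:P4(v=32,ok=T), EMIT:P3(v=0,ok=F)] out:P2(v=48); in:-
Tick 7: [PARSE:-, VALIDATE:-, TRANSFORM:-, EMIT:P4(v=32,ok=T)] out:P3(v=0); in:-
Tick 8: [PARSE:-, VALIDATE:-, TRANSFORM:-, EMIT:-] out:P4(v=32); in:-
Tick 9: [PARSE:P5(v=2,ok=F), VALIDATE:-, TRANSFORM:-, EMIT:-] out:-; in:P5
Tick 10: [PARSE:P6(v=2,ok=F), VALIDATE:P5(v=2,ok=F), TRANSFORM:-, EMIT:-] out:-; in:P6
Tick 11: [PARSE:-, VALIDATE:P6(v=2,ok=T), TRANSFORM:P5(v=0,ok=F), EMIT:-] out:-; in:-
Tick 12: [PARSE:-, VALIDATE:-, TRANSFORM:P6(v=8,ok=T), EMIT:P5(v=0,ok=F)] out:-; in:-
Tick 13: [PARSE:-, VALIDATE:-, TRANSFORM:-, EMIT:P6(v=8,ok=T)] out:P5(v=0); in:-
Tick 14: [PARSE:-, VALIDATE:-, TRANSFORM:-, EMIT:-] out:P6(v=8); in:-
P2: arrives tick 2, valid=True (id=2, id%2=0), emit tick 6, final value 48

Answer: 6 48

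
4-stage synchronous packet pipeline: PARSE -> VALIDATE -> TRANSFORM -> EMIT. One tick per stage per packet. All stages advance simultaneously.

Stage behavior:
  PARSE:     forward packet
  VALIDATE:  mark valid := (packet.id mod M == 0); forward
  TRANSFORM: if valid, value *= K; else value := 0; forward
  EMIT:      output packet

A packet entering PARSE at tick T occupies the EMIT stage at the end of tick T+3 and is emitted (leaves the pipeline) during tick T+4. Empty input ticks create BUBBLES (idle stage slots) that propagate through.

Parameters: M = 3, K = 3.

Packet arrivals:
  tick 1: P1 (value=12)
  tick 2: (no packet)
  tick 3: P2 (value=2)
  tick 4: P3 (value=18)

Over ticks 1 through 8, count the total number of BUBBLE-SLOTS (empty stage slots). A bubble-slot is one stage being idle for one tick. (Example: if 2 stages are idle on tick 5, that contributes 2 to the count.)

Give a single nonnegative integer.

Tick 1: [PARSE:P1(v=12,ok=F), VALIDATE:-, TRANSFORM:-, EMIT:-] out:-; bubbles=3
Tick 2: [PARSE:-, VALIDATE:P1(v=12,ok=F), TRANSFORM:-, EMIT:-] out:-; bubbles=3
Tick 3: [PARSE:P2(v=2,ok=F), VALIDATE:-, TRANSFORM:P1(v=0,ok=F), EMIT:-] out:-; bubbles=2
Tick 4: [PARSE:P3(v=18,ok=F), VALIDATE:P2(v=2,ok=F), TRANSFORM:-, EMIT:P1(v=0,ok=F)] out:-; bubbles=1
Tick 5: [PARSE:-, VALIDATE:P3(v=18,ok=T), TRANSFORM:P2(v=0,ok=F), EMIT:-] out:P1(v=0); bubbles=2
Tick 6: [PARSE:-, VALIDATE:-, TRANSFORM:P3(v=54,ok=T), EMIT:P2(v=0,ok=F)] out:-; bubbles=2
Tick 7: [PARSE:-, VALIDATE:-, TRANSFORM:-, EMIT:P3(v=54,ok=T)] out:P2(v=0); bubbles=3
Tick 8: [PARSE:-, VALIDATE:-, TRANSFORM:-, EMIT:-] out:P3(v=54); bubbles=4
Total bubble-slots: 20

Answer: 20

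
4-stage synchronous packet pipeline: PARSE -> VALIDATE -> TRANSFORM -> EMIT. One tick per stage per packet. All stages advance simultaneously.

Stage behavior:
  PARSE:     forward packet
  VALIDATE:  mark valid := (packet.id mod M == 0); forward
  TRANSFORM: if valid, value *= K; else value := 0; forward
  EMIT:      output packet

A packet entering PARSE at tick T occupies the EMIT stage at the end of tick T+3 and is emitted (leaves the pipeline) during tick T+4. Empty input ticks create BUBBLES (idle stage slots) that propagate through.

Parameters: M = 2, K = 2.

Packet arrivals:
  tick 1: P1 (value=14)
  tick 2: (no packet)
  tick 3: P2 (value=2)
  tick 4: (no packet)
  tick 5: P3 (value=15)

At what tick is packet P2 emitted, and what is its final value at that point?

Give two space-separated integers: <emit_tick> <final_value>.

Answer: 7 4

Derivation:
Tick 1: [PARSE:P1(v=14,ok=F), VALIDATE:-, TRANSFORM:-, EMIT:-] out:-; in:P1
Tick 2: [PARSE:-, VALIDATE:P1(v=14,ok=F), TRANSFORM:-, EMIT:-] out:-; in:-
Tick 3: [PARSE:P2(v=2,ok=F), VALIDATE:-, TRANSFORM:P1(v=0,ok=F), EMIT:-] out:-; in:P2
Tick 4: [PARSE:-, VALIDATE:P2(v=2,ok=T), TRANSFORM:-, EMIT:P1(v=0,ok=F)] out:-; in:-
Tick 5: [PARSE:P3(v=15,ok=F), VALIDATE:-, TRANSFORM:P2(v=4,ok=T), EMIT:-] out:P1(v=0); in:P3
Tick 6: [PARSE:-, VALIDATE:P3(v=15,ok=F), TRANSFORM:-, EMIT:P2(v=4,ok=T)] out:-; in:-
Tick 7: [PARSE:-, VALIDATE:-, TRANSFORM:P3(v=0,ok=F), EMIT:-] out:P2(v=4); in:-
Tick 8: [PARSE:-, VALIDATE:-, TRANSFORM:-, EMIT:P3(v=0,ok=F)] out:-; in:-
Tick 9: [PARSE:-, VALIDATE:-, TRANSFORM:-, EMIT:-] out:P3(v=0); in:-
P2: arrives tick 3, valid=True (id=2, id%2=0), emit tick 7, final value 4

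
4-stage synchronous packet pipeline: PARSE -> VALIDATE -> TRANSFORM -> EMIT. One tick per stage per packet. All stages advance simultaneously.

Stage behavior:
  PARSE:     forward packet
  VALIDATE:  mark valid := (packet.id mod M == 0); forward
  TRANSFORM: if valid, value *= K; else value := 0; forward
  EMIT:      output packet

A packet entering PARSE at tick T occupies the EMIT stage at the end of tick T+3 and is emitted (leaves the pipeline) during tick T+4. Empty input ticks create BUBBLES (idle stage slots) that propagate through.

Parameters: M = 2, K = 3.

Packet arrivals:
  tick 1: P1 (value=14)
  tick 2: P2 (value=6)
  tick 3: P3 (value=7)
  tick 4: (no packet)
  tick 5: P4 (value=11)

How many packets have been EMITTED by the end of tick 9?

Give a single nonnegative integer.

Tick 1: [PARSE:P1(v=14,ok=F), VALIDATE:-, TRANSFORM:-, EMIT:-] out:-; in:P1
Tick 2: [PARSE:P2(v=6,ok=F), VALIDATE:P1(v=14,ok=F), TRANSFORM:-, EMIT:-] out:-; in:P2
Tick 3: [PARSE:P3(v=7,ok=F), VALIDATE:P2(v=6,ok=T), TRANSFORM:P1(v=0,ok=F), EMIT:-] out:-; in:P3
Tick 4: [PARSE:-, VALIDATE:P3(v=7,ok=F), TRANSFORM:P2(v=18,ok=T), EMIT:P1(v=0,ok=F)] out:-; in:-
Tick 5: [PARSE:P4(v=11,ok=F), VALIDATE:-, TRANSFORM:P3(v=0,ok=F), EMIT:P2(v=18,ok=T)] out:P1(v=0); in:P4
Tick 6: [PARSE:-, VALIDATE:P4(v=11,ok=T), TRANSFORM:-, EMIT:P3(v=0,ok=F)] out:P2(v=18); in:-
Tick 7: [PARSE:-, VALIDATE:-, TRANSFORM:P4(v=33,ok=T), EMIT:-] out:P3(v=0); in:-
Tick 8: [PARSE:-, VALIDATE:-, TRANSFORM:-, EMIT:P4(v=33,ok=T)] out:-; in:-
Tick 9: [PARSE:-, VALIDATE:-, TRANSFORM:-, EMIT:-] out:P4(v=33); in:-
Emitted by tick 9: ['P1', 'P2', 'P3', 'P4']

Answer: 4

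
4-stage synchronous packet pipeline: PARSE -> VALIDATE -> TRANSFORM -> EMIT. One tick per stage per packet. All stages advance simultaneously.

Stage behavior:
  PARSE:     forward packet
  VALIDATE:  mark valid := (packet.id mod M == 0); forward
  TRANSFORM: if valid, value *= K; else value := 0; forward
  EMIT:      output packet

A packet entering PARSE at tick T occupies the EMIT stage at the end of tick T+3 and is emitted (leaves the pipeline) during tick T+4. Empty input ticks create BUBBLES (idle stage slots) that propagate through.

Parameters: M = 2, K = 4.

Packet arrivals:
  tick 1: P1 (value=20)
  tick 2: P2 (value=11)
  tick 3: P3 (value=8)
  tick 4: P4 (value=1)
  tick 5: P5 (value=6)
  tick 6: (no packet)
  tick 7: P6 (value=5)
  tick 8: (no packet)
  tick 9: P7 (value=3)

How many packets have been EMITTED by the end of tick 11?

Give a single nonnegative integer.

Answer: 6

Derivation:
Tick 1: [PARSE:P1(v=20,ok=F), VALIDATE:-, TRANSFORM:-, EMIT:-] out:-; in:P1
Tick 2: [PARSE:P2(v=11,ok=F), VALIDATE:P1(v=20,ok=F), TRANSFORM:-, EMIT:-] out:-; in:P2
Tick 3: [PARSE:P3(v=8,ok=F), VALIDATE:P2(v=11,ok=T), TRANSFORM:P1(v=0,ok=F), EMIT:-] out:-; in:P3
Tick 4: [PARSE:P4(v=1,ok=F), VALIDATE:P3(v=8,ok=F), TRANSFORM:P2(v=44,ok=T), EMIT:P1(v=0,ok=F)] out:-; in:P4
Tick 5: [PARSE:P5(v=6,ok=F), VALIDATE:P4(v=1,ok=T), TRANSFORM:P3(v=0,ok=F), EMIT:P2(v=44,ok=T)] out:P1(v=0); in:P5
Tick 6: [PARSE:-, VALIDATE:P5(v=6,ok=F), TRANSFORM:P4(v=4,ok=T), EMIT:P3(v=0,ok=F)] out:P2(v=44); in:-
Tick 7: [PARSE:P6(v=5,ok=F), VALIDATE:-, TRANSFORM:P5(v=0,ok=F), EMIT:P4(v=4,ok=T)] out:P3(v=0); in:P6
Tick 8: [PARSE:-, VALIDATE:P6(v=5,ok=T), TRANSFORM:-, EMIT:P5(v=0,ok=F)] out:P4(v=4); in:-
Tick 9: [PARSE:P7(v=3,ok=F), VALIDATE:-, TRANSFORM:P6(v=20,ok=T), EMIT:-] out:P5(v=0); in:P7
Tick 10: [PARSE:-, VALIDATE:P7(v=3,ok=F), TRANSFORM:-, EMIT:P6(v=20,ok=T)] out:-; in:-
Tick 11: [PARSE:-, VALIDATE:-, TRANSFORM:P7(v=0,ok=F), EMIT:-] out:P6(v=20); in:-
Emitted by tick 11: ['P1', 'P2', 'P3', 'P4', 'P5', 'P6']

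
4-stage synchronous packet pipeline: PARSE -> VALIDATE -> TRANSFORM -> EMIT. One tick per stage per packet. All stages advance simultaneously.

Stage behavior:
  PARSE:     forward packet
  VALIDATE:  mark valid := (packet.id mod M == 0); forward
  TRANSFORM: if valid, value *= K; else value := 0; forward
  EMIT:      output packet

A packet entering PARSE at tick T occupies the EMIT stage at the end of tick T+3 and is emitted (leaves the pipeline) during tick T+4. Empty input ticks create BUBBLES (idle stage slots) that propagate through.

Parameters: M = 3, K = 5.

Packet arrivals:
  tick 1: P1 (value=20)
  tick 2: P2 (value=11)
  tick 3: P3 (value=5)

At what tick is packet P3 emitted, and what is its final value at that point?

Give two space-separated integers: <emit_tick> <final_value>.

Answer: 7 25

Derivation:
Tick 1: [PARSE:P1(v=20,ok=F), VALIDATE:-, TRANSFORM:-, EMIT:-] out:-; in:P1
Tick 2: [PARSE:P2(v=11,ok=F), VALIDATE:P1(v=20,ok=F), TRANSFORM:-, EMIT:-] out:-; in:P2
Tick 3: [PARSE:P3(v=5,ok=F), VALIDATE:P2(v=11,ok=F), TRANSFORM:P1(v=0,ok=F), EMIT:-] out:-; in:P3
Tick 4: [PARSE:-, VALIDATE:P3(v=5,ok=T), TRANSFORM:P2(v=0,ok=F), EMIT:P1(v=0,ok=F)] out:-; in:-
Tick 5: [PARSE:-, VALIDATE:-, TRANSFORM:P3(v=25,ok=T), EMIT:P2(v=0,ok=F)] out:P1(v=0); in:-
Tick 6: [PARSE:-, VALIDATE:-, TRANSFORM:-, EMIT:P3(v=25,ok=T)] out:P2(v=0); in:-
Tick 7: [PARSE:-, VALIDATE:-, TRANSFORM:-, EMIT:-] out:P3(v=25); in:-
P3: arrives tick 3, valid=True (id=3, id%3=0), emit tick 7, final value 25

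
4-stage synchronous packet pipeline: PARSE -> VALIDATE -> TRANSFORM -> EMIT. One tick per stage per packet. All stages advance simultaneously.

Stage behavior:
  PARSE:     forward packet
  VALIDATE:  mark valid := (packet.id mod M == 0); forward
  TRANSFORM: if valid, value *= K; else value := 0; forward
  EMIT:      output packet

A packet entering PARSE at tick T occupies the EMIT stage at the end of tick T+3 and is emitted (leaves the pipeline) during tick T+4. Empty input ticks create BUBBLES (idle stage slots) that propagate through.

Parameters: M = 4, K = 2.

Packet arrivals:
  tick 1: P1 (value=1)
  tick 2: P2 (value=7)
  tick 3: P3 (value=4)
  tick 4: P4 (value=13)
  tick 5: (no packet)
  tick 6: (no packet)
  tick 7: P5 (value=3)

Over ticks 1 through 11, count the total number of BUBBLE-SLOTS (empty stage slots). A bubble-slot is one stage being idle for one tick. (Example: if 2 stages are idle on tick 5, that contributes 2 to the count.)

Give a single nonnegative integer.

Tick 1: [PARSE:P1(v=1,ok=F), VALIDATE:-, TRANSFORM:-, EMIT:-] out:-; bubbles=3
Tick 2: [PARSE:P2(v=7,ok=F), VALIDATE:P1(v=1,ok=F), TRANSFORM:-, EMIT:-] out:-; bubbles=2
Tick 3: [PARSE:P3(v=4,ok=F), VALIDATE:P2(v=7,ok=F), TRANSFORM:P1(v=0,ok=F), EMIT:-] out:-; bubbles=1
Tick 4: [PARSE:P4(v=13,ok=F), VALIDATE:P3(v=4,ok=F), TRANSFORM:P2(v=0,ok=F), EMIT:P1(v=0,ok=F)] out:-; bubbles=0
Tick 5: [PARSE:-, VALIDATE:P4(v=13,ok=T), TRANSFORM:P3(v=0,ok=F), EMIT:P2(v=0,ok=F)] out:P1(v=0); bubbles=1
Tick 6: [PARSE:-, VALIDATE:-, TRANSFORM:P4(v=26,ok=T), EMIT:P3(v=0,ok=F)] out:P2(v=0); bubbles=2
Tick 7: [PARSE:P5(v=3,ok=F), VALIDATE:-, TRANSFORM:-, EMIT:P4(v=26,ok=T)] out:P3(v=0); bubbles=2
Tick 8: [PARSE:-, VALIDATE:P5(v=3,ok=F), TRANSFORM:-, EMIT:-] out:P4(v=26); bubbles=3
Tick 9: [PARSE:-, VALIDATE:-, TRANSFORM:P5(v=0,ok=F), EMIT:-] out:-; bubbles=3
Tick 10: [PARSE:-, VALIDATE:-, TRANSFORM:-, EMIT:P5(v=0,ok=F)] out:-; bubbles=3
Tick 11: [PARSE:-, VALIDATE:-, TRANSFORM:-, EMIT:-] out:P5(v=0); bubbles=4
Total bubble-slots: 24

Answer: 24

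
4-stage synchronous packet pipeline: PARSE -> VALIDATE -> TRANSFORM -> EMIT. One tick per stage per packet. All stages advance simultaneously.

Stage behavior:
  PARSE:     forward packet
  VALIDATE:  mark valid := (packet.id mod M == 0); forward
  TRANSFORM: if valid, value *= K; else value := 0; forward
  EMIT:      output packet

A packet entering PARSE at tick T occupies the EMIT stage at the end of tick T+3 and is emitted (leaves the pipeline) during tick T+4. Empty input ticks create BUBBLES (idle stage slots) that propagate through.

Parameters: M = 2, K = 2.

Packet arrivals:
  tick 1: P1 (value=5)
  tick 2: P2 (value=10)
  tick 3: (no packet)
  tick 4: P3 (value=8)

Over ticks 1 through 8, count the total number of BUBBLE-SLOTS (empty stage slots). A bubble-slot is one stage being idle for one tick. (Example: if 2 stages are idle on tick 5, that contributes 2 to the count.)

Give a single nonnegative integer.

Tick 1: [PARSE:P1(v=5,ok=F), VALIDATE:-, TRANSFORM:-, EMIT:-] out:-; bubbles=3
Tick 2: [PARSE:P2(v=10,ok=F), VALIDATE:P1(v=5,ok=F), TRANSFORM:-, EMIT:-] out:-; bubbles=2
Tick 3: [PARSE:-, VALIDATE:P2(v=10,ok=T), TRANSFORM:P1(v=0,ok=F), EMIT:-] out:-; bubbles=2
Tick 4: [PARSE:P3(v=8,ok=F), VALIDATE:-, TRANSFORM:P2(v=20,ok=T), EMIT:P1(v=0,ok=F)] out:-; bubbles=1
Tick 5: [PARSE:-, VALIDATE:P3(v=8,ok=F), TRANSFORM:-, EMIT:P2(v=20,ok=T)] out:P1(v=0); bubbles=2
Tick 6: [PARSE:-, VALIDATE:-, TRANSFORM:P3(v=0,ok=F), EMIT:-] out:P2(v=20); bubbles=3
Tick 7: [PARSE:-, VALIDATE:-, TRANSFORM:-, EMIT:P3(v=0,ok=F)] out:-; bubbles=3
Tick 8: [PARSE:-, VALIDATE:-, TRANSFORM:-, EMIT:-] out:P3(v=0); bubbles=4
Total bubble-slots: 20

Answer: 20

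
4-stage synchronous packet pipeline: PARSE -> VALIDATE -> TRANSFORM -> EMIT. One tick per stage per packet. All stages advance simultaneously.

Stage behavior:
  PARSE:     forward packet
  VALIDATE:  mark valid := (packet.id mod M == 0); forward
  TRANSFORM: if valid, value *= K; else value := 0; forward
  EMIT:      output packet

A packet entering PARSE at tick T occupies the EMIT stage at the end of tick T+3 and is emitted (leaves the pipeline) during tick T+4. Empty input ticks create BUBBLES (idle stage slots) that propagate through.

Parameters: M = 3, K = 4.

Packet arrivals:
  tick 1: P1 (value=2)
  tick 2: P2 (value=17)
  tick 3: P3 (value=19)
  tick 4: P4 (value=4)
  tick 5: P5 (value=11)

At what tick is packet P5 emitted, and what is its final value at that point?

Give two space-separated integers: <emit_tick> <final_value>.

Tick 1: [PARSE:P1(v=2,ok=F), VALIDATE:-, TRANSFORM:-, EMIT:-] out:-; in:P1
Tick 2: [PARSE:P2(v=17,ok=F), VALIDATE:P1(v=2,ok=F), TRANSFORM:-, EMIT:-] out:-; in:P2
Tick 3: [PARSE:P3(v=19,ok=F), VALIDATE:P2(v=17,ok=F), TRANSFORM:P1(v=0,ok=F), EMIT:-] out:-; in:P3
Tick 4: [PARSE:P4(v=4,ok=F), VALIDATE:P3(v=19,ok=T), TRANSFORM:P2(v=0,ok=F), EMIT:P1(v=0,ok=F)] out:-; in:P4
Tick 5: [PARSE:P5(v=11,ok=F), VALIDATE:P4(v=4,ok=F), TRANSFORM:P3(v=76,ok=T), EMIT:P2(v=0,ok=F)] out:P1(v=0); in:P5
Tick 6: [PARSE:-, VALIDATE:P5(v=11,ok=F), TRANSFORM:P4(v=0,ok=F), EMIT:P3(v=76,ok=T)] out:P2(v=0); in:-
Tick 7: [PARSE:-, VALIDATE:-, TRANSFORM:P5(v=0,ok=F), EMIT:P4(v=0,ok=F)] out:P3(v=76); in:-
Tick 8: [PARSE:-, VALIDATE:-, TRANSFORM:-, EMIT:P5(v=0,ok=F)] out:P4(v=0); in:-
Tick 9: [PARSE:-, VALIDATE:-, TRANSFORM:-, EMIT:-] out:P5(v=0); in:-
P5: arrives tick 5, valid=False (id=5, id%3=2), emit tick 9, final value 0

Answer: 9 0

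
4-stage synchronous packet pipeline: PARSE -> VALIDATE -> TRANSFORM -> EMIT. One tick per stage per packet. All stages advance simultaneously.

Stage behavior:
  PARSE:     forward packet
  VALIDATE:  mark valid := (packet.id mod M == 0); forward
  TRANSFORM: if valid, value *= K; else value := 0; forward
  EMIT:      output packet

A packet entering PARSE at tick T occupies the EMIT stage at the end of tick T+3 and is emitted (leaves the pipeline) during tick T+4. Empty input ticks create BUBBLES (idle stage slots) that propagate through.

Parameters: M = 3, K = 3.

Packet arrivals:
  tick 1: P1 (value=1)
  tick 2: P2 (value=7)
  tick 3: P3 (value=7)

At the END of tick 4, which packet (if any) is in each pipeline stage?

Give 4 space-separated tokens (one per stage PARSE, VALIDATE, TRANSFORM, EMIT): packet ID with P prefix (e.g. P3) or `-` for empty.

Tick 1: [PARSE:P1(v=1,ok=F), VALIDATE:-, TRANSFORM:-, EMIT:-] out:-; in:P1
Tick 2: [PARSE:P2(v=7,ok=F), VALIDATE:P1(v=1,ok=F), TRANSFORM:-, EMIT:-] out:-; in:P2
Tick 3: [PARSE:P3(v=7,ok=F), VALIDATE:P2(v=7,ok=F), TRANSFORM:P1(v=0,ok=F), EMIT:-] out:-; in:P3
Tick 4: [PARSE:-, VALIDATE:P3(v=7,ok=T), TRANSFORM:P2(v=0,ok=F), EMIT:P1(v=0,ok=F)] out:-; in:-
At end of tick 4: ['-', 'P3', 'P2', 'P1']

Answer: - P3 P2 P1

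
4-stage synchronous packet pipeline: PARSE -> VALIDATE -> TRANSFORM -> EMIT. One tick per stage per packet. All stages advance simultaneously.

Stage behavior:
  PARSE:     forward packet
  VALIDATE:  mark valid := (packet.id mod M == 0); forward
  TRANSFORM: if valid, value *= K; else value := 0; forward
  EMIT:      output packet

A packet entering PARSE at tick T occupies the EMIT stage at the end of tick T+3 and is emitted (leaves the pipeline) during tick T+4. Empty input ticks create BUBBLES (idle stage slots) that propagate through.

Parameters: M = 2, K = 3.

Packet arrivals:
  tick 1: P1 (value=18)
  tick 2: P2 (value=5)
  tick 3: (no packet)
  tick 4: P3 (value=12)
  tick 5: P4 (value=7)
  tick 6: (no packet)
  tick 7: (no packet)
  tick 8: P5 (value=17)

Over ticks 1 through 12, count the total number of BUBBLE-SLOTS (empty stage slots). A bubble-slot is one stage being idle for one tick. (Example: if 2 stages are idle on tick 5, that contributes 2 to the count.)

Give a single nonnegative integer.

Answer: 28

Derivation:
Tick 1: [PARSE:P1(v=18,ok=F), VALIDATE:-, TRANSFORM:-, EMIT:-] out:-; bubbles=3
Tick 2: [PARSE:P2(v=5,ok=F), VALIDATE:P1(v=18,ok=F), TRANSFORM:-, EMIT:-] out:-; bubbles=2
Tick 3: [PARSE:-, VALIDATE:P2(v=5,ok=T), TRANSFORM:P1(v=0,ok=F), EMIT:-] out:-; bubbles=2
Tick 4: [PARSE:P3(v=12,ok=F), VALIDATE:-, TRANSFORM:P2(v=15,ok=T), EMIT:P1(v=0,ok=F)] out:-; bubbles=1
Tick 5: [PARSE:P4(v=7,ok=F), VALIDATE:P3(v=12,ok=F), TRANSFORM:-, EMIT:P2(v=15,ok=T)] out:P1(v=0); bubbles=1
Tick 6: [PARSE:-, VALIDATE:P4(v=7,ok=T), TRANSFORM:P3(v=0,ok=F), EMIT:-] out:P2(v=15); bubbles=2
Tick 7: [PARSE:-, VALIDATE:-, TRANSFORM:P4(v=21,ok=T), EMIT:P3(v=0,ok=F)] out:-; bubbles=2
Tick 8: [PARSE:P5(v=17,ok=F), VALIDATE:-, TRANSFORM:-, EMIT:P4(v=21,ok=T)] out:P3(v=0); bubbles=2
Tick 9: [PARSE:-, VALIDATE:P5(v=17,ok=F), TRANSFORM:-, EMIT:-] out:P4(v=21); bubbles=3
Tick 10: [PARSE:-, VALIDATE:-, TRANSFORM:P5(v=0,ok=F), EMIT:-] out:-; bubbles=3
Tick 11: [PARSE:-, VALIDATE:-, TRANSFORM:-, EMIT:P5(v=0,ok=F)] out:-; bubbles=3
Tick 12: [PARSE:-, VALIDATE:-, TRANSFORM:-, EMIT:-] out:P5(v=0); bubbles=4
Total bubble-slots: 28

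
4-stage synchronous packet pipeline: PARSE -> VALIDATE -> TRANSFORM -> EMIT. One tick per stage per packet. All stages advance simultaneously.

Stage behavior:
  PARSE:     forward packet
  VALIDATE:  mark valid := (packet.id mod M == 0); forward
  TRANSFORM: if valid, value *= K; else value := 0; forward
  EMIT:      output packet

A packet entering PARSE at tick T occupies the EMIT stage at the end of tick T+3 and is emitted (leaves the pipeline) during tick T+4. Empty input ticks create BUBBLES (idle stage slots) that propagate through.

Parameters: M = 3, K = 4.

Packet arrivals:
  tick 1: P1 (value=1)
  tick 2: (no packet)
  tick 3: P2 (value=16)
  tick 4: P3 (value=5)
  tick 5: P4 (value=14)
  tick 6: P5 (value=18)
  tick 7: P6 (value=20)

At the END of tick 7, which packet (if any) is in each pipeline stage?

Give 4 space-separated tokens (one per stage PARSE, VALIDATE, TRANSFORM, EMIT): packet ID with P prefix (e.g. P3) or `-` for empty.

Answer: P6 P5 P4 P3

Derivation:
Tick 1: [PARSE:P1(v=1,ok=F), VALIDATE:-, TRANSFORM:-, EMIT:-] out:-; in:P1
Tick 2: [PARSE:-, VALIDATE:P1(v=1,ok=F), TRANSFORM:-, EMIT:-] out:-; in:-
Tick 3: [PARSE:P2(v=16,ok=F), VALIDATE:-, TRANSFORM:P1(v=0,ok=F), EMIT:-] out:-; in:P2
Tick 4: [PARSE:P3(v=5,ok=F), VALIDATE:P2(v=16,ok=F), TRANSFORM:-, EMIT:P1(v=0,ok=F)] out:-; in:P3
Tick 5: [PARSE:P4(v=14,ok=F), VALIDATE:P3(v=5,ok=T), TRANSFORM:P2(v=0,ok=F), EMIT:-] out:P1(v=0); in:P4
Tick 6: [PARSE:P5(v=18,ok=F), VALIDATE:P4(v=14,ok=F), TRANSFORM:P3(v=20,ok=T), EMIT:P2(v=0,ok=F)] out:-; in:P5
Tick 7: [PARSE:P6(v=20,ok=F), VALIDATE:P5(v=18,ok=F), TRANSFORM:P4(v=0,ok=F), EMIT:P3(v=20,ok=T)] out:P2(v=0); in:P6
At end of tick 7: ['P6', 'P5', 'P4', 'P3']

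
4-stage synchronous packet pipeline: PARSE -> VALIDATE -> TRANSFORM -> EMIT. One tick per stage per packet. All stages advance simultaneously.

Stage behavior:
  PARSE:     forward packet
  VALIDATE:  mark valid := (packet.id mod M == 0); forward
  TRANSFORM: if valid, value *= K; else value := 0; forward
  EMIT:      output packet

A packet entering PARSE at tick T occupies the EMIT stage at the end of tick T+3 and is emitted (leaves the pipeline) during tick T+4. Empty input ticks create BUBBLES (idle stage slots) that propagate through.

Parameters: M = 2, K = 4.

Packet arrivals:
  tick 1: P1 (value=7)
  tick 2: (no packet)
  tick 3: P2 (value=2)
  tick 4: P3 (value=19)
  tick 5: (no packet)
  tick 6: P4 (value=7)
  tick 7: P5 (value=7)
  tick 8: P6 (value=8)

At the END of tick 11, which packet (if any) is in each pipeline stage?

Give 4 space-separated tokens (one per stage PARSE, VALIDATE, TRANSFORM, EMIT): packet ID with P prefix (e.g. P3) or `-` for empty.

Tick 1: [PARSE:P1(v=7,ok=F), VALIDATE:-, TRANSFORM:-, EMIT:-] out:-; in:P1
Tick 2: [PARSE:-, VALIDATE:P1(v=7,ok=F), TRANSFORM:-, EMIT:-] out:-; in:-
Tick 3: [PARSE:P2(v=2,ok=F), VALIDATE:-, TRANSFORM:P1(v=0,ok=F), EMIT:-] out:-; in:P2
Tick 4: [PARSE:P3(v=19,ok=F), VALIDATE:P2(v=2,ok=T), TRANSFORM:-, EMIT:P1(v=0,ok=F)] out:-; in:P3
Tick 5: [PARSE:-, VALIDATE:P3(v=19,ok=F), TRANSFORM:P2(v=8,ok=T), EMIT:-] out:P1(v=0); in:-
Tick 6: [PARSE:P4(v=7,ok=F), VALIDATE:-, TRANSFORM:P3(v=0,ok=F), EMIT:P2(v=8,ok=T)] out:-; in:P4
Tick 7: [PARSE:P5(v=7,ok=F), VALIDATE:P4(v=7,ok=T), TRANSFORM:-, EMIT:P3(v=0,ok=F)] out:P2(v=8); in:P5
Tick 8: [PARSE:P6(v=8,ok=F), VALIDATE:P5(v=7,ok=F), TRANSFORM:P4(v=28,ok=T), EMIT:-] out:P3(v=0); in:P6
Tick 9: [PARSE:-, VALIDATE:P6(v=8,ok=T), TRANSFORM:P5(v=0,ok=F), EMIT:P4(v=28,ok=T)] out:-; in:-
Tick 10: [PARSE:-, VALIDATE:-, TRANSFORM:P6(v=32,ok=T), EMIT:P5(v=0,ok=F)] out:P4(v=28); in:-
Tick 11: [PARSE:-, VALIDATE:-, TRANSFORM:-, EMIT:P6(v=32,ok=T)] out:P5(v=0); in:-
At end of tick 11: ['-', '-', '-', 'P6']

Answer: - - - P6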